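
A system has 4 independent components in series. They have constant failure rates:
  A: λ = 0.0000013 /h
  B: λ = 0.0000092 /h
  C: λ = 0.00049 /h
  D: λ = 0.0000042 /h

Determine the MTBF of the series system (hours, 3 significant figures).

Series of exponential components: λ_sys = Σ λ_i
λ_sys = 0.0000013 + 0.0000092 + 0.00049 + 0.0000042 = 5.0470e-04 /h
MTBF = 1 / λ_sys = 1980 h

1980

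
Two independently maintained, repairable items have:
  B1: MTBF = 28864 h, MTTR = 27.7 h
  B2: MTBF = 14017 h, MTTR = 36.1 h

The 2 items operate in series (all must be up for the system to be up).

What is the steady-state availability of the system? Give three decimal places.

A(B1) = MTBF/(MTBF+MTTR) = 28864/(28864+27.7) = 0.999041
A(B2) = MTBF/(MTBF+MTTR) = 14017/(14017+36.1) = 0.997431
Series availability: 0.999041 × 0.997431 = 0.996

0.996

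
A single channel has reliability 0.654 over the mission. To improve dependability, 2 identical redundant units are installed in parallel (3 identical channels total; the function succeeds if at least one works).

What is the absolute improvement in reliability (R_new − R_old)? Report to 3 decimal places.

0.305

R_before = 0.654
R_after = 1 − (1 − 0.654)^3 = 0.959
ΔR = 0.959 − 0.654 = 0.305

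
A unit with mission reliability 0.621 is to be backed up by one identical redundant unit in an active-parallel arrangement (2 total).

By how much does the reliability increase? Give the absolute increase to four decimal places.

0.2354

R_before = 0.621
R_after = 1 − (1 − 0.621)^2 = 0.8564
ΔR = 0.8564 − 0.621 = 0.2354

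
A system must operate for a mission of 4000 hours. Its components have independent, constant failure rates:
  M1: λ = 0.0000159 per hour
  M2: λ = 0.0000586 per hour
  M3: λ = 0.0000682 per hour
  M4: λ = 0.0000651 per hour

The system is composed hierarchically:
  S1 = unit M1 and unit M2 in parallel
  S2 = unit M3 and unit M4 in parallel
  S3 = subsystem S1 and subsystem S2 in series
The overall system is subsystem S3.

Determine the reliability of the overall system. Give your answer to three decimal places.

R(M1) = exp(−0.0000159 × 4000) = 0.93838
R(M2) = exp(−0.0000586 × 4000) = 0.79105
R(M3) = exp(−0.0000682 × 4000) = 0.76125
R(M4) = exp(−0.0000651 × 4000) = 0.77074
Parallel (M1 and M2): 1 − (1 − 0.93838)(1 − 0.79105) = 0.98712
Parallel (M3 and M4): 1 − (1 − 0.76125)(1 − 0.77074) = 0.94526
Series ([0.98712] and [0.94526]): 0.98712 × 0.94526 = 0.933

0.933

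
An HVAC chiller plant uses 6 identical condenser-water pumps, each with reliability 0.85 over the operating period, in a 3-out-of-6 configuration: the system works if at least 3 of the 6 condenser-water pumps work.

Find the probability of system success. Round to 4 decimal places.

R = Σ_{i=3}^{6} C(6,i) p^i (1−p)^{6−i} with p = 0.85
C(6,3)·0.85^3·0.15^3 = 0.041453
C(6,4)·0.85^4·0.15^2 = 0.176177
C(6,5)·0.85^5·0.15^1 = 0.399335
C(6,6)·0.85^6·0.15^0 = 0.377150
Sum = 0.9941

0.9941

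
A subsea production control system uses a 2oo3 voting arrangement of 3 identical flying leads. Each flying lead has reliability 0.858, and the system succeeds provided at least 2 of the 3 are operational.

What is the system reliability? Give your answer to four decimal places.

R = Σ_{i=2}^{3} C(3,i) p^i (1−p)^{3−i} with p = 0.858
C(3,2)·0.858^2·0.142^1 = 0.313606
C(3,3)·0.858^3·0.142^0 = 0.631629
Sum = 0.9452

0.9452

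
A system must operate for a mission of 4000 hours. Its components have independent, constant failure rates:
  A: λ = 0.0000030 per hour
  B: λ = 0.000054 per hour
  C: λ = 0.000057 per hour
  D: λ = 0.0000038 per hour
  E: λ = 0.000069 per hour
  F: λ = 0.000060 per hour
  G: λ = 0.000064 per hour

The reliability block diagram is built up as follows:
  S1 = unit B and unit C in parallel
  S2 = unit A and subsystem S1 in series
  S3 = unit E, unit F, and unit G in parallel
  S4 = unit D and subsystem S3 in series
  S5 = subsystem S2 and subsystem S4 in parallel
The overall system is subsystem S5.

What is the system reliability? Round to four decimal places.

R(A) = exp(−0.0000030 × 4000) = 0.988072
R(B) = exp(−0.000054 × 4000) = 0.805735
R(C) = exp(−0.000057 × 4000) = 0.796124
R(D) = exp(−0.0000038 × 4000) = 0.984915
R(E) = exp(−0.000069 × 4000) = 0.758813
R(F) = exp(−0.000060 × 4000) = 0.786628
R(G) = exp(−0.000064 × 4000) = 0.774142
Parallel (B and C): 1 − (1 − 0.805735)(1 − 0.796124) = 0.960394
Series (A and [0.960394]): 0.988072 × 0.960394 = 0.948938
Parallel (E, F, and G): 1 − (1 − 0.758813)(1 − 0.786628)(1 − 0.774142) = 0.988377
Series (D and [0.988377]): 0.984915 × 0.988377 = 0.973467
Parallel ([0.948938] and [0.973467]): 1 − (1 − 0.948938)(1 − 0.973467) = 0.9986

0.9986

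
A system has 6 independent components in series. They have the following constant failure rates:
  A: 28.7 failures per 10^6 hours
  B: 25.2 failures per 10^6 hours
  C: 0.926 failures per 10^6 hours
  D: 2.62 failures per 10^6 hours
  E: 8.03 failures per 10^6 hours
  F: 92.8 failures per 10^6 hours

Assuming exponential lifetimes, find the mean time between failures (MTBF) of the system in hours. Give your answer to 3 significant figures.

Series of exponential components: λ_sys = Σ λ_i
λ_sys = 0.0000287 + 0.0000252 + 0.000000926 + 0.00000262 + 0.00000803 + 0.0000928 = 1.5828e-04 /h
MTBF = 1 / λ_sys = 6320 h

6320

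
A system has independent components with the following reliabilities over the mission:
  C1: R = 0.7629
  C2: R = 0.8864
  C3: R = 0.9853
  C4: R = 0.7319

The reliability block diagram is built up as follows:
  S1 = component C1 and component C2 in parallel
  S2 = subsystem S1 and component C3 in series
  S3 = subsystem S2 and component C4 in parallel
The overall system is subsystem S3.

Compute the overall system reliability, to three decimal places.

0.989

Parallel (C1 and C2): 1 − (1 − 0.76290)(1 − 0.88640) = 0.97307
Series ([0.97307] and C3): 0.97307 × 0.98530 = 0.95877
Parallel ([0.95877] and C4): 1 − (1 − 0.95877)(1 − 0.73190) = 0.989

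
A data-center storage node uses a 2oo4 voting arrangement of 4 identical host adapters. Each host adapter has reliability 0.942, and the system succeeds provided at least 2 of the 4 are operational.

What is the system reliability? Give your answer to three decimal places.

R = Σ_{i=2}^{4} C(4,i) p^i (1−p)^{4−i} with p = 0.942
C(4,2)·0.942^2·0.058^2 = 0.01791
C(4,3)·0.942^3·0.058^1 = 0.19393
C(4,4)·0.942^4·0.058^0 = 0.78741
Sum = 0.999

0.999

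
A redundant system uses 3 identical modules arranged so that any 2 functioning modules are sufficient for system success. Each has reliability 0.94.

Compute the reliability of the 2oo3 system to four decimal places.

R = Σ_{i=2}^{3} C(3,i) p^i (1−p)^{3−i} with p = 0.94
C(3,2)·0.94^2·0.06^1 = 0.159048
C(3,3)·0.94^3·0.06^0 = 0.830584
Sum = 0.9896

0.9896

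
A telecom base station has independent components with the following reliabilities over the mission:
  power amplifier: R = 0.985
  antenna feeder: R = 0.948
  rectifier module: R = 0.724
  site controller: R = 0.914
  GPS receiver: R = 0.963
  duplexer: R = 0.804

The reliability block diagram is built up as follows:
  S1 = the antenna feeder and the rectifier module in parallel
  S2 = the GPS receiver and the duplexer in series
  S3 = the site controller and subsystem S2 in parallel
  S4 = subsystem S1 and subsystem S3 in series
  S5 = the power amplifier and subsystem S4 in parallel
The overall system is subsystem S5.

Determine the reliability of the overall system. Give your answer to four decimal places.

0.9995

Parallel (antenna feeder and rectifier module): 1 − (1 − 0.948000)(1 − 0.724000) = 0.985648
Series (GPS receiver and duplexer): 0.963000 × 0.804000 = 0.774252
Parallel (site controller and [0.774252]): 1 − (1 − 0.914000)(1 − 0.774252) = 0.980586
Series ([0.985648] and [0.980586]): 0.985648 × 0.980586 = 0.966513
Parallel (power amplifier and [0.966513]): 1 − (1 − 0.985000)(1 − 0.966513) = 0.9995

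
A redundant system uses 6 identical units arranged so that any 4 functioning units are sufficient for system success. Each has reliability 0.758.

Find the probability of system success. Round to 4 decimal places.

R = Σ_{i=4}^{6} C(6,i) p^i (1−p)^{6−i} with p = 0.758
C(6,4)·0.758^4·0.242^2 = 0.290001
C(6,5)·0.758^5·0.242^1 = 0.363340
C(6,6)·0.758^6·0.242^0 = 0.189677
Sum = 0.8430

0.8430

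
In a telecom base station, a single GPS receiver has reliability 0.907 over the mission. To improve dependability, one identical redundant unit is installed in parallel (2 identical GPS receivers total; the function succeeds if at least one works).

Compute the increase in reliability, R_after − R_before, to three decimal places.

0.084

R_before = 0.907
R_after = 1 − (1 − 0.907)^2 = 0.991
ΔR = 0.991 − 0.907 = 0.084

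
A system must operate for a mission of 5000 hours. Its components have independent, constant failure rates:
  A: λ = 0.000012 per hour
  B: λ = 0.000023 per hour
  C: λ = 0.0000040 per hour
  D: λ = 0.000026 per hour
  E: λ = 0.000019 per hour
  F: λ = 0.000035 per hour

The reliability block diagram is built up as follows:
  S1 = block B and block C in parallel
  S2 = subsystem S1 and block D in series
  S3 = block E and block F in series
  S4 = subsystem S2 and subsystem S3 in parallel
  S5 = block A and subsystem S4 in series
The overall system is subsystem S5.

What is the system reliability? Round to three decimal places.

0.914

R(A) = exp(−0.000012 × 5000) = 0.94176
R(B) = exp(−0.000023 × 5000) = 0.89137
R(C) = exp(−0.0000040 × 5000) = 0.98020
R(D) = exp(−0.000026 × 5000) = 0.87810
R(E) = exp(−0.000019 × 5000) = 0.90937
R(F) = exp(−0.000035 × 5000) = 0.83946
Parallel (B and C): 1 − (1 − 0.89137)(1 − 0.98020) = 0.99785
Series ([0.99785] and D): 0.99785 × 0.87810 = 0.87621
Series (E and F): 0.90937 × 0.83946 = 0.76338
Parallel ([0.87621] and [0.76338]): 1 − (1 − 0.87621)(1 − 0.76338) = 0.97071
Series (A and [0.97071]): 0.94176 × 0.97071 = 0.914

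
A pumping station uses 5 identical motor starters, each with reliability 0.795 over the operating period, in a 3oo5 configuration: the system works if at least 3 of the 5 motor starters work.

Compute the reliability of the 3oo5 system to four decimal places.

0.9382

R = Σ_{i=3}^{5} C(5,i) p^i (1−p)^{5−i} with p = 0.795
C(5,3)·0.795^3·0.205^2 = 0.211159
C(5,4)·0.795^4·0.205^1 = 0.409442
C(5,5)·0.795^5·0.205^0 = 0.317567
Sum = 0.9382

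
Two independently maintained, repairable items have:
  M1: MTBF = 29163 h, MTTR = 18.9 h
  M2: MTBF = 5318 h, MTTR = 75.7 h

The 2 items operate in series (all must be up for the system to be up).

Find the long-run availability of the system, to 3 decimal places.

0.985

A(M1) = MTBF/(MTBF+MTTR) = 29163/(29163+18.9) = 0.999352
A(M2) = MTBF/(MTBF+MTTR) = 5318/(5318+75.7) = 0.985965
Series availability: 0.999352 × 0.985965 = 0.985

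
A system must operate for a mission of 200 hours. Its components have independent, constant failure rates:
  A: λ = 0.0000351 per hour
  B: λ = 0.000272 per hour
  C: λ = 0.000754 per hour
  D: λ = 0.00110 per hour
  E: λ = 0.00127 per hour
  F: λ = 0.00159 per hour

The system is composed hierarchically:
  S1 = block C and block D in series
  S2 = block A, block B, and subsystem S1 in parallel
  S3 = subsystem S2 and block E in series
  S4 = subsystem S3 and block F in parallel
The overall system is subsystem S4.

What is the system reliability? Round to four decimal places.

R(A) = exp(−0.0000351 × 200) = 0.993005
R(B) = exp(−0.000272 × 200) = 0.947053
R(C) = exp(−0.000754 × 200) = 0.860020
R(D) = exp(−0.00110 × 200) = 0.802519
R(E) = exp(−0.00127 × 200) = 0.775692
R(F) = exp(−0.00159 × 200) = 0.727603
Series (C and D): 0.860020 × 0.802519 = 0.690182
Parallel (A, B, and [0.690182]): 1 − (1 − 0.993005)(1 − 0.947053)(1 − 0.690182) = 0.999885
Series ([0.999885] and E): 0.999885 × 0.775692 = 0.775603
Parallel ([0.775603] and F): 1 − (1 − 0.775603)(1 − 0.727603) = 0.9389

0.9389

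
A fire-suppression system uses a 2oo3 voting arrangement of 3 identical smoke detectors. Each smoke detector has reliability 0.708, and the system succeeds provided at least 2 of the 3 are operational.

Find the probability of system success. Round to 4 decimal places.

0.7940

R = Σ_{i=2}^{3} C(3,i) p^i (1−p)^{3−i} with p = 0.708
C(3,2)·0.708^2·0.292^1 = 0.439107
C(3,3)·0.708^3·0.292^0 = 0.354895
Sum = 0.7940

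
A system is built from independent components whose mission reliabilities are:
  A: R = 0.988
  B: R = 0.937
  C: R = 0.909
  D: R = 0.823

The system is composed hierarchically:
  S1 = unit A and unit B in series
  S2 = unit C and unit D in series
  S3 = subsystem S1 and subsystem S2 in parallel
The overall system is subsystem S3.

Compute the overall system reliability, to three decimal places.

0.981

Series (A and B): 0.98800 × 0.93700 = 0.92576
Series (C and D): 0.90900 × 0.82300 = 0.74811
Parallel ([0.92576] and [0.74811]): 1 − (1 − 0.92576)(1 − 0.74811) = 0.981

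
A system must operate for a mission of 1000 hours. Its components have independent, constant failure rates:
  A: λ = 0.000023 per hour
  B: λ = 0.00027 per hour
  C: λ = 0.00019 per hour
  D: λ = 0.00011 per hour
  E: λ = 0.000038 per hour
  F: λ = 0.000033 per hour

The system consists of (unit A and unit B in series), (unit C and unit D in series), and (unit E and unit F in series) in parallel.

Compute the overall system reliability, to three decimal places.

0.995

R(A) = exp(−0.000023 × 1000) = 0.97726
R(B) = exp(−0.00027 × 1000) = 0.76338
R(C) = exp(−0.00019 × 1000) = 0.82696
R(D) = exp(−0.00011 × 1000) = 0.89583
R(E) = exp(−0.000038 × 1000) = 0.96271
R(F) = exp(−0.000033 × 1000) = 0.96754
Series (A and B): 0.97726 × 0.76338 = 0.74602
Series (C and D): 0.82696 × 0.89583 = 0.74082
Series (E and F): 0.96271 × 0.96754 = 0.93146
Parallel ([0.74602], [0.74082], and [0.93146]): 1 − (1 − 0.74602)(1 − 0.74082)(1 − 0.93146) = 0.995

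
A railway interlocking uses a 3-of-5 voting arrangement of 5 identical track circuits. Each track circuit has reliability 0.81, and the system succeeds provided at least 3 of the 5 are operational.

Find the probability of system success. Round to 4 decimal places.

R = Σ_{i=3}^{5} C(5,i) p^i (1−p)^{5−i} with p = 0.81
C(5,3)·0.81^3·0.19^2 = 0.191850
C(5,4)·0.81^4·0.19^1 = 0.408944
C(5,5)·0.81^5·0.19^0 = 0.348678
Sum = 0.9495

0.9495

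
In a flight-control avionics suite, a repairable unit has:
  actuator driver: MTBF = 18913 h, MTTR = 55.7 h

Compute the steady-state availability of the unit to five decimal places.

A(actuator driver) = MTBF/(MTBF+MTTR) = 18913/(18913+55.7) = 0.99706

0.99706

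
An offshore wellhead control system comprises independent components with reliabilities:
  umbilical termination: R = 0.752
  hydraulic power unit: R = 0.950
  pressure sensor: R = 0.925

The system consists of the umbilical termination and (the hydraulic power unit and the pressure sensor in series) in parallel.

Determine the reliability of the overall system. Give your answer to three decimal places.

0.970

Series (hydraulic power unit and pressure sensor): 0.95000 × 0.92500 = 0.87875
Parallel (umbilical termination and [0.87875]): 1 − (1 − 0.75200)(1 − 0.87875) = 0.970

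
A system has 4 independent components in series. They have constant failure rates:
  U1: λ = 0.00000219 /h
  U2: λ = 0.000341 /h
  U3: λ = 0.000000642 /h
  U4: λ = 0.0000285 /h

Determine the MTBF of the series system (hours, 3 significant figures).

Series of exponential components: λ_sys = Σ λ_i
λ_sys = 0.00000219 + 0.000341 + 0.000000642 + 0.0000285 = 3.7233e-04 /h
MTBF = 1 / λ_sys = 2690 h

2690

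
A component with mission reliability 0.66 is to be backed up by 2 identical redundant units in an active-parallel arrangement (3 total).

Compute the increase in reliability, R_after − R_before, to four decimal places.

R_before = 0.66
R_after = 1 − (1 − 0.66)^3 = 0.9607
ΔR = 0.9607 − 0.66 = 0.3007

0.3007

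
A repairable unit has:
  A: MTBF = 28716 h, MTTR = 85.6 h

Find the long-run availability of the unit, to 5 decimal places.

A(A) = MTBF/(MTBF+MTTR) = 28716/(28716+85.6) = 0.99703

0.99703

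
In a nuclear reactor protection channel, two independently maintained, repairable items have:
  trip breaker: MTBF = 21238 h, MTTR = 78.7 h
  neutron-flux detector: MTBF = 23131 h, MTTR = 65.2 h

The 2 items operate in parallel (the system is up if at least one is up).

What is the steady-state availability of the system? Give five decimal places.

0.99999

A(trip breaker) = MTBF/(MTBF+MTTR) = 21238/(21238+78.7) = 0.996308
A(neutron-flux detector) = MTBF/(MTBF+MTTR) = 23131/(23131+65.2) = 0.997189
Parallel availability: 1 − (1 − 0.996308)(1 − 0.997189) = 0.99999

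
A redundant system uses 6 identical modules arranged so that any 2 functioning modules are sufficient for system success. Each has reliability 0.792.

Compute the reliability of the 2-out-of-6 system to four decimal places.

0.9981

R = Σ_{i=2}^{6} C(6,i) p^i (1−p)^{6−i} with p = 0.792
C(6,2)·0.792^2·0.208^4 = 0.017611
C(6,3)·0.792^3·0.208^3 = 0.089412
C(6,4)·0.792^4·0.208^2 = 0.255340
C(6,5)·0.792^5·0.208^1 = 0.388902
C(6,6)·0.792^6·0.208^0 = 0.246803
Sum = 0.9981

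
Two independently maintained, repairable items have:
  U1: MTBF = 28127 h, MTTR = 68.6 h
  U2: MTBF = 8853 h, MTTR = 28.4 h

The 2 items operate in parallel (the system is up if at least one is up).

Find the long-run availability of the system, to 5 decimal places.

A(U1) = MTBF/(MTBF+MTTR) = 28127/(28127+68.6) = 0.997567
A(U2) = MTBF/(MTBF+MTTR) = 8853/(8853+28.4) = 0.996802
Parallel availability: 1 − (1 − 0.997567)(1 − 0.996802) = 0.99999

0.99999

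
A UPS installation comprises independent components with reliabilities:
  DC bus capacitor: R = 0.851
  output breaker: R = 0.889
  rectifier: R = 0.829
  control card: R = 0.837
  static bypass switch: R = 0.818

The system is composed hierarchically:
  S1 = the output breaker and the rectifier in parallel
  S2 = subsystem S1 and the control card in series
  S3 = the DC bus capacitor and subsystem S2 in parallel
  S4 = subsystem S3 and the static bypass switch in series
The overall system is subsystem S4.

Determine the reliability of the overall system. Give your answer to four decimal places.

Parallel (output breaker and rectifier): 1 − (1 − 0.889000)(1 − 0.829000) = 0.981019
Series ([0.981019] and control card): 0.981019 × 0.837000 = 0.821113
Parallel (DC bus capacitor and [0.821113]): 1 − (1 − 0.851000)(1 − 0.821113) = 0.973346
Series ([0.973346] and static bypass switch): 0.973346 × 0.818000 = 0.7962

0.7962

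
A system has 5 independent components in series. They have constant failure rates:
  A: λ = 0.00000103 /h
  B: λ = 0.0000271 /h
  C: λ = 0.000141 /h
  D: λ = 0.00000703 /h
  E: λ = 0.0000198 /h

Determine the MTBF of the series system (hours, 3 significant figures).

5100

Series of exponential components: λ_sys = Σ λ_i
λ_sys = 0.00000103 + 0.0000271 + 0.000141 + 0.00000703 + 0.0000198 = 1.9596e-04 /h
MTBF = 1 / λ_sys = 5100 h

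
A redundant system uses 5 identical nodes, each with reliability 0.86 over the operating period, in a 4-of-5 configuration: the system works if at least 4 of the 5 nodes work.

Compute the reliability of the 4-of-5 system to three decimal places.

0.853

R = Σ_{i=4}^{5} C(5,i) p^i (1−p)^{5−i} with p = 0.86
C(5,4)·0.86^4·0.14^1 = 0.38291
C(5,5)·0.86^5·0.14^0 = 0.47043
Sum = 0.853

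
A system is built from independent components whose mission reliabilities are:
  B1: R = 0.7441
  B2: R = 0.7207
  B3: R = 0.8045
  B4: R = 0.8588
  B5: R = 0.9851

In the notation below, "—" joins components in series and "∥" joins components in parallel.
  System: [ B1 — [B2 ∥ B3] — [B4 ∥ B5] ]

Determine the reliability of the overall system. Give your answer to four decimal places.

0.7020

Parallel (B2 and B3): 1 − (1 − 0.720700)(1 − 0.804500) = 0.945397
Parallel (B4 and B5): 1 − (1 − 0.858800)(1 − 0.985100) = 0.997896
Series (B1, [0.945397], and [0.997896]): 0.744100 × 0.945397 × 0.997896 = 0.7020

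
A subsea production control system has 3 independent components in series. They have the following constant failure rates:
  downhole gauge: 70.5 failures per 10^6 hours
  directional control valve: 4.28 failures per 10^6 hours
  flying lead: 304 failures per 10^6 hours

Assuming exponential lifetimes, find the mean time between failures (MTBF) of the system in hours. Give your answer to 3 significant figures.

2640

Series of exponential components: λ_sys = Σ λ_i
λ_sys = 0.0000705 + 0.00000428 + 0.000304 = 3.7878e-04 /h
MTBF = 1 / λ_sys = 2640 h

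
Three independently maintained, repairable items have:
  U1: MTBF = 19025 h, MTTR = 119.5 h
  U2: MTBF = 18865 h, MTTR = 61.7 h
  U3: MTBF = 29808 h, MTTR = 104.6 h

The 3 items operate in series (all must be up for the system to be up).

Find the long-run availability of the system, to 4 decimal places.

A(U1) = MTBF/(MTBF+MTTR) = 19025/(19025+119.5) = 0.993758
A(U2) = MTBF/(MTBF+MTTR) = 18865/(18865+61.7) = 0.996740
A(U3) = MTBF/(MTBF+MTTR) = 29808/(29808+104.6) = 0.996503
Series availability: 0.993758 × 0.996740 × 0.996503 = 0.9871

0.9871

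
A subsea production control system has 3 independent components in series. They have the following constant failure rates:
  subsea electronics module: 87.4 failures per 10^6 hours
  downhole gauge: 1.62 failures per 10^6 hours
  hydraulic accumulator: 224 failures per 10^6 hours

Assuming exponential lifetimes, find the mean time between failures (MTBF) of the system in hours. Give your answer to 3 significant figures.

3190

Series of exponential components: λ_sys = Σ λ_i
λ_sys = 0.0000874 + 0.00000162 + 0.000224 = 3.1302e-04 /h
MTBF = 1 / λ_sys = 3190 h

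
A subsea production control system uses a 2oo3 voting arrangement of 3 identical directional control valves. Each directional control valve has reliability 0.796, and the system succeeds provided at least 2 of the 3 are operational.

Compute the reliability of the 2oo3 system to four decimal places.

R = Σ_{i=2}^{3} C(3,i) p^i (1−p)^{3−i} with p = 0.796
C(3,2)·0.796^2·0.204^1 = 0.387773
C(3,3)·0.796^3·0.204^0 = 0.504358
Sum = 0.8921

0.8921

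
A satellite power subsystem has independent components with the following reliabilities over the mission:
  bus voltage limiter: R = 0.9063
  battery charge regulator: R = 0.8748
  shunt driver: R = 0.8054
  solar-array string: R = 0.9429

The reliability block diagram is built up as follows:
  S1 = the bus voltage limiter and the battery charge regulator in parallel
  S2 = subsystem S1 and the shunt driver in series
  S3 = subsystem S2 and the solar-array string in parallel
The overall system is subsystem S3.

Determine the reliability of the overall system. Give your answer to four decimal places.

Parallel (bus voltage limiter and battery charge regulator): 1 − (1 − 0.906300)(1 − 0.874800) = 0.988269
Series ([0.988269] and shunt driver): 0.988269 × 0.805400 = 0.795952
Parallel ([0.795952] and solar-array string): 1 − (1 − 0.795952)(1 − 0.942900) = 0.9883

0.9883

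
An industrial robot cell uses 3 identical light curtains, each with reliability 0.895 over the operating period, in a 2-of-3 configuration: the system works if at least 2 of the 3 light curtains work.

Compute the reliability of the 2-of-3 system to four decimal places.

0.9692

R = Σ_{i=2}^{3} C(3,i) p^i (1−p)^{3−i} with p = 0.895
C(3,2)·0.895^2·0.105^1 = 0.252323
C(3,3)·0.895^3·0.105^0 = 0.716917
Sum = 0.9692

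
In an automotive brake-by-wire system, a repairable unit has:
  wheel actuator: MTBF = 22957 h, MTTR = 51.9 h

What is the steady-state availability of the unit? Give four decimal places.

A(wheel actuator) = MTBF/(MTBF+MTTR) = 22957/(22957+51.9) = 0.9977

0.9977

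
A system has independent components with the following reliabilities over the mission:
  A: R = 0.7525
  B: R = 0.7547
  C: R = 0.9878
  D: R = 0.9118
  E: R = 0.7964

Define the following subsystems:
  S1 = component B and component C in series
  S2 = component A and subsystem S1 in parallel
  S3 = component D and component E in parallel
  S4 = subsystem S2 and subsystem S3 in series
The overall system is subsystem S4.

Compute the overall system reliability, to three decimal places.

Series (B and C): 0.75470 × 0.98780 = 0.74549
Parallel (A and [0.74549]): 1 − (1 − 0.75250)(1 − 0.74549) = 0.93701
Parallel (D and E): 1 − (1 − 0.91180)(1 − 0.79640) = 0.98204
Series ([0.93701] and [0.98204]): 0.93701 × 0.98204 = 0.920

0.920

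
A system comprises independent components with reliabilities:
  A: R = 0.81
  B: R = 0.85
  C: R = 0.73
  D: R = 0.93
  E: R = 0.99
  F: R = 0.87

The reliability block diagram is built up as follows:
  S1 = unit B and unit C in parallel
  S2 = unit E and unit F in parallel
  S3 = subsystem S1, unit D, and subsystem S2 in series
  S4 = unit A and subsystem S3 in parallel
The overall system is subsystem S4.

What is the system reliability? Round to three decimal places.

Parallel (B and C): 1 − (1 − 0.85000)(1 − 0.73000) = 0.95950
Parallel (E and F): 1 − (1 − 0.99000)(1 − 0.87000) = 0.99870
Series ([0.95950], D, and [0.99870]): 0.95950 × 0.93000 × 0.99870 = 0.89117
Parallel (A and [0.89117]): 1 − (1 − 0.81000)(1 − 0.89117) = 0.979

0.979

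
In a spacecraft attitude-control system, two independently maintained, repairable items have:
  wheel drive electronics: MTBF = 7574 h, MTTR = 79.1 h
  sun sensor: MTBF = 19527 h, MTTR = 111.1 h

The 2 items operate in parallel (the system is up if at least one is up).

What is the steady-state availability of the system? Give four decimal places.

0.9999

A(wheel drive electronics) = MTBF/(MTBF+MTTR) = 7574/(7574+79.1) = 0.989664
A(sun sensor) = MTBF/(MTBF+MTTR) = 19527/(19527+111.1) = 0.994343
Parallel availability: 1 − (1 − 0.989664)(1 − 0.994343) = 0.9999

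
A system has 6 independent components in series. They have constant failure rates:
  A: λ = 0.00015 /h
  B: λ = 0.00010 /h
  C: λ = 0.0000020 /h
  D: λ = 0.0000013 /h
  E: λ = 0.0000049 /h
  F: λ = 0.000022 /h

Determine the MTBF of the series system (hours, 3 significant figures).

Series of exponential components: λ_sys = Σ λ_i
λ_sys = 0.00015 + 0.00010 + 0.0000020 + 0.0000013 + 0.0000049 + 0.000022 = 2.8020e-04 /h
MTBF = 1 / λ_sys = 3570 h

3570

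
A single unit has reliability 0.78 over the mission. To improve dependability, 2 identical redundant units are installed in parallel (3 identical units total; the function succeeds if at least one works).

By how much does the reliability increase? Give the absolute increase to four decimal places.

R_before = 0.78
R_after = 1 − (1 − 0.78)^3 = 0.9894
ΔR = 0.9894 − 0.78 = 0.2094

0.2094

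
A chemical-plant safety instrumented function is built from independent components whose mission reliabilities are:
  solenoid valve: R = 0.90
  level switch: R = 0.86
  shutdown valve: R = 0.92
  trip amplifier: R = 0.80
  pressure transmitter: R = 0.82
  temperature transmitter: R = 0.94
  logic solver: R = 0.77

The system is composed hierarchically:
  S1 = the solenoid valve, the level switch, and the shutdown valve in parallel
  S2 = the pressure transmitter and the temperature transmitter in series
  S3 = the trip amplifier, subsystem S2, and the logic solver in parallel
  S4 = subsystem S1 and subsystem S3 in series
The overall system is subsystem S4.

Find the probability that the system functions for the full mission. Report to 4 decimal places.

0.9883

Parallel (solenoid valve, level switch, and shutdown valve): 1 − (1 − 0.900000)(1 − 0.860000)(1 − 0.920000) = 0.998880
Series (pressure transmitter and temperature transmitter): 0.820000 × 0.940000 = 0.770800
Parallel (trip amplifier, [0.770800], and logic solver): 1 − (1 − 0.800000)(1 − 0.770800)(1 − 0.770000) = 0.989457
Series ([0.998880] and [0.989457]): 0.998880 × 0.989457 = 0.9883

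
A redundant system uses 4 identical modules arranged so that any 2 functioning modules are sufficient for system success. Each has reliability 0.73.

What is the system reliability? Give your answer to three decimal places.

R = Σ_{i=2}^{4} C(4,i) p^i (1−p)^{4−i} with p = 0.73
C(4,2)·0.73^2·0.27^2 = 0.23309
C(4,3)·0.73^3·0.27^1 = 0.42014
C(4,4)·0.73^4·0.27^0 = 0.28398
Sum = 0.937

0.937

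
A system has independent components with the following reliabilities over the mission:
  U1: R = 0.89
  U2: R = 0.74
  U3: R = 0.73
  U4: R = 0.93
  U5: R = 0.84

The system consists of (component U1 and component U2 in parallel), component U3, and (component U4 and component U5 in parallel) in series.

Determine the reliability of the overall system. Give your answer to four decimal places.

Parallel (U1 and U2): 1 − (1 − 0.890000)(1 − 0.740000) = 0.971400
Parallel (U4 and U5): 1 − (1 − 0.930000)(1 − 0.840000) = 0.988800
Series ([0.971400], U3, and [0.988800]): 0.971400 × 0.730000 × 0.988800 = 0.7012

0.7012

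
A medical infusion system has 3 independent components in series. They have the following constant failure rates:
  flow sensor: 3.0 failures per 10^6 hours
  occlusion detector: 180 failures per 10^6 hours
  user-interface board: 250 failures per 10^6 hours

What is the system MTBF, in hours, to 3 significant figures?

2310

Series of exponential components: λ_sys = Σ λ_i
λ_sys = 0.0000030 + 0.00018 + 0.00025 = 4.3300e-04 /h
MTBF = 1 / λ_sys = 2310 h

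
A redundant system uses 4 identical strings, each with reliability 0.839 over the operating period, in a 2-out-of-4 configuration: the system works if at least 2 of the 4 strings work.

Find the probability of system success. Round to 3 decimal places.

R = Σ_{i=2}^{4} C(4,i) p^i (1−p)^{4−i} with p = 0.839
C(4,2)·0.839^2·0.161^2 = 0.10948
C(4,3)·0.839^3·0.161^1 = 0.38034
C(4,4)·0.839^4·0.161^0 = 0.49550
Sum = 0.985

0.985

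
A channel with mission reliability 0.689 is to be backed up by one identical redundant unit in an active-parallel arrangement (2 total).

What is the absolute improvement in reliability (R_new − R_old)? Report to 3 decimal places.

R_before = 0.689
R_after = 1 − (1 − 0.689)^2 = 0.903
ΔR = 0.903 − 0.689 = 0.214

0.214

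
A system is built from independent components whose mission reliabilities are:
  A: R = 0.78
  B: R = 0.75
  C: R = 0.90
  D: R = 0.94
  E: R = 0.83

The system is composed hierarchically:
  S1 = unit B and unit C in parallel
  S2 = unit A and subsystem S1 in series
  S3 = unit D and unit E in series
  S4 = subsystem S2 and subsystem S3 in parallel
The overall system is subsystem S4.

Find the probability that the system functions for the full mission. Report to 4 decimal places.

0.9474

Parallel (B and C): 1 − (1 − 0.750000)(1 − 0.900000) = 0.975000
Series (A and [0.975000]): 0.780000 × 0.975000 = 0.760500
Series (D and E): 0.940000 × 0.830000 = 0.780200
Parallel ([0.760500] and [0.780200]): 1 − (1 − 0.760500)(1 − 0.780200) = 0.9474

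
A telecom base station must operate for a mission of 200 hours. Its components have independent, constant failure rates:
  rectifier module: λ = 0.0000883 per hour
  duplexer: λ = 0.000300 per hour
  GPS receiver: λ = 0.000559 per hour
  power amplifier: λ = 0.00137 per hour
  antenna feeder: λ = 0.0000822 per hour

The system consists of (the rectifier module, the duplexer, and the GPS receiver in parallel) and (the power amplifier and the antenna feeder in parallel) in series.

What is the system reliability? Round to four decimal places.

R(rectifier module) = exp(−0.0000883 × 200) = 0.982495
R(duplexer) = exp(−0.000300 × 200) = 0.941765
R(GPS receiver) = exp(−0.000559 × 200) = 0.894223
R(power amplifier) = exp(−0.00137 × 200) = 0.760332
R(antenna feeder) = exp(−0.0000822 × 200) = 0.983694
Parallel (rectifier module, duplexer, and GPS receiver): 1 − (1 − 0.982495)(1 − 0.941765)(1 − 0.894223) = 0.999892
Parallel (power amplifier and antenna feeder): 1 − (1 − 0.760332)(1 − 0.983694) = 0.996092
Series ([0.999892] and [0.996092]): 0.999892 × 0.996092 = 0.9960

0.9960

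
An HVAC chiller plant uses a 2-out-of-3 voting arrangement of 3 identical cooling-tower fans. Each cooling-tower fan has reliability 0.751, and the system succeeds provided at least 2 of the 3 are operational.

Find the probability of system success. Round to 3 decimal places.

0.845

R = Σ_{i=2}^{3} C(3,i) p^i (1−p)^{3−i} with p = 0.751
C(3,2)·0.751^2·0.249^1 = 0.42131
C(3,3)·0.751^3·0.249^0 = 0.42356
Sum = 0.845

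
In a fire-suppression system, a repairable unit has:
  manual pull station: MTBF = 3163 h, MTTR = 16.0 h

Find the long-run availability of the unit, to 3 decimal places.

A(manual pull station) = MTBF/(MTBF+MTTR) = 3163/(3163+16.0) = 0.995

0.995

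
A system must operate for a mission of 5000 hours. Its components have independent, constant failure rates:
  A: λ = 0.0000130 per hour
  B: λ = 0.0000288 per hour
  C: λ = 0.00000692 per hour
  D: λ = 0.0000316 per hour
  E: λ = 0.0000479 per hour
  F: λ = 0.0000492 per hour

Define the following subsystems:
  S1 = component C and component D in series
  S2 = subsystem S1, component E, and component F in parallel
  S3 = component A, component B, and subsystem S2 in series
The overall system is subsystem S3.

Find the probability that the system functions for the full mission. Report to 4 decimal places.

0.8048

R(A) = exp(−0.0000130 × 5000) = 0.937067
R(B) = exp(−0.0000288 × 5000) = 0.865888
R(C) = exp(−0.00000692 × 5000) = 0.965992
R(D) = exp(−0.0000316 × 5000) = 0.853850
R(E) = exp(−0.0000479 × 5000) = 0.787021
R(F) = exp(−0.0000492 × 5000) = 0.781922
Series (C and D): 0.965992 × 0.853850 = 0.824812
Parallel ([0.824812], E, and F): 1 − (1 − 0.824812)(1 − 0.787021)(1 − 0.781922) = 0.991863
Series (A, B, and [0.991863]): 0.937067 × 0.865888 × 0.991863 = 0.8048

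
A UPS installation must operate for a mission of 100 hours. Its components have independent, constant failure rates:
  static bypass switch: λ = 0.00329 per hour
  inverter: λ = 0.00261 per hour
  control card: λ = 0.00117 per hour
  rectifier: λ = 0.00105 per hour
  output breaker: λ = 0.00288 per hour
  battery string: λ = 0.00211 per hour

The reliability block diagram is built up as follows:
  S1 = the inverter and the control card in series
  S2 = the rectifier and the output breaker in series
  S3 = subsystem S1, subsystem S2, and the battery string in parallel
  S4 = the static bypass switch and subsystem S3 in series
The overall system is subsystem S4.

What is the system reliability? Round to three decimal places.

0.706

R(static bypass switch) = exp(−0.00329 × 100) = 0.71964
R(inverter) = exp(−0.00261 × 100) = 0.77028
R(control card) = exp(−0.00117 × 100) = 0.88959
R(rectifier) = exp(−0.00105 × 100) = 0.90032
R(output breaker) = exp(−0.00288 × 100) = 0.74976
R(battery string) = exp(−0.00211 × 100) = 0.80977
Series (inverter and control card): 0.77028 × 0.88959 = 0.68523
Series (rectifier and output breaker): 0.90032 × 0.74976 = 0.67502
Parallel ([0.68523], [0.67502], and battery string): 1 − (1 − 0.68523)(1 − 0.67502)(1 − 0.80977) = 0.98054
Series (static bypass switch and [0.98054]): 0.71964 × 0.98054 = 0.706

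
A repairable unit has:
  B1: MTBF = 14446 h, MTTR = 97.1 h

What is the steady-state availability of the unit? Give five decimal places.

A(B1) = MTBF/(MTBF+MTTR) = 14446/(14446+97.1) = 0.99332

0.99332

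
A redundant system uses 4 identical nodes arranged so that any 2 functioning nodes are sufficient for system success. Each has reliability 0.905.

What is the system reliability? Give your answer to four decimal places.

R = Σ_{i=2}^{4} C(4,i) p^i (1−p)^{4−i} with p = 0.905
C(4,2)·0.905^2·0.095^2 = 0.044350
C(4,3)·0.905^3·0.095^1 = 0.281663
C(4,4)·0.905^4·0.095^0 = 0.670802
Sum = 0.9968

0.9968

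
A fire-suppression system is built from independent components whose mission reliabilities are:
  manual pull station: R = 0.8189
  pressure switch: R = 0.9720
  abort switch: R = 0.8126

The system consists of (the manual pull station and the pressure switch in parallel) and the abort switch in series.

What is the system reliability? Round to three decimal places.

0.808

Parallel (manual pull station and pressure switch): 1 − (1 − 0.81890)(1 − 0.97200) = 0.99493
Series ([0.99493] and abort switch): 0.99493 × 0.81260 = 0.808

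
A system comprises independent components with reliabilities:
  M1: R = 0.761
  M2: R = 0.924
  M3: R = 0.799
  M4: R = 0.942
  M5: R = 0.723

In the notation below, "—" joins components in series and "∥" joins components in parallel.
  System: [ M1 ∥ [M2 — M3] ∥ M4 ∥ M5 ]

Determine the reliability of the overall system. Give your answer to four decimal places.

Series (M2 and M3): 0.924000 × 0.799000 = 0.738276
Parallel (M1, [0.738276], M4, and M5): 1 − (1 − 0.761000)(1 − 0.738276)(1 − 0.942000)(1 − 0.723000) = 0.9990

0.9990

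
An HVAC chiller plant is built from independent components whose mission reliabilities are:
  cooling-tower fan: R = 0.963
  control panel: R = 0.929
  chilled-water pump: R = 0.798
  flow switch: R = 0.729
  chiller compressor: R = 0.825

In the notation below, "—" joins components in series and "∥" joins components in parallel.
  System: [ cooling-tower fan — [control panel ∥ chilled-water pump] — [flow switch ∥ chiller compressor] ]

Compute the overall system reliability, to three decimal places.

Parallel (control panel and chilled-water pump): 1 − (1 − 0.92900)(1 − 0.79800) = 0.98566
Parallel (flow switch and chiller compressor): 1 − (1 − 0.72900)(1 − 0.82500) = 0.95258
Series (cooling-tower fan, [0.98566], and [0.95258]): 0.96300 × 0.98566 × 0.95258 = 0.904

0.904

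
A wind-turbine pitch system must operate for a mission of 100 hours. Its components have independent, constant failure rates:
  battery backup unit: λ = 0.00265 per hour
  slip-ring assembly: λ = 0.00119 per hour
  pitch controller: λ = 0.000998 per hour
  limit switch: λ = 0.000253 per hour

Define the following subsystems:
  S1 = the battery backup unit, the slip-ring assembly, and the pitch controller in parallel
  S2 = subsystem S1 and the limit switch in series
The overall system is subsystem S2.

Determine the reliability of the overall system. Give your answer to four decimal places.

0.9726

R(battery backup unit) = exp(−0.00265 × 100) = 0.767206
R(slip-ring assembly) = exp(−0.00119 × 100) = 0.887808
R(pitch controller) = exp(−0.000998 × 100) = 0.905018
R(limit switch) = exp(−0.000253 × 100) = 0.975017
Parallel (battery backup unit, slip-ring assembly, and pitch controller): 1 − (1 − 0.767206)(1 − 0.887808)(1 − 0.905018) = 0.997519
Series ([0.997519] and limit switch): 0.997519 × 0.975017 = 0.9726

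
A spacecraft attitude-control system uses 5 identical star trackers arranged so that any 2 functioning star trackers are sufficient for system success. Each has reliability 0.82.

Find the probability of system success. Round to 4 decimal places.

R = Σ_{i=2}^{5} C(5,i) p^i (1−p)^{5−i} with p = 0.82
C(5,2)·0.82^2·0.18^3 = 0.039214
C(5,3)·0.82^3·0.18^2 = 0.178643
C(5,4)·0.82^4·0.18^1 = 0.406910
C(5,5)·0.82^5·0.18^0 = 0.370740
Sum = 0.9955

0.9955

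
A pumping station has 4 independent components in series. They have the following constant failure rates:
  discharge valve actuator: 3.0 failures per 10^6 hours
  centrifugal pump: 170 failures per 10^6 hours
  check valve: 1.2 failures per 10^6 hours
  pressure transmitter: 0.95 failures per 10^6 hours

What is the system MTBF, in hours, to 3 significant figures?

Series of exponential components: λ_sys = Σ λ_i
λ_sys = 0.0000030 + 0.00017 + 0.0000012 + 0.00000095 = 1.7515e-04 /h
MTBF = 1 / λ_sys = 5710 h

5710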